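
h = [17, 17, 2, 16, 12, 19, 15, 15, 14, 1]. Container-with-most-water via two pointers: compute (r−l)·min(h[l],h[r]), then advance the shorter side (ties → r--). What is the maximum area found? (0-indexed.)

max area = 112

[0,9] min(17,1)*9=9 best=9 * → r--
[0,8] min(17,14)*8=112 best=112 * → r--
[0,7] min(17,15)*7=105 best=112 → r--
[0,6] min(17,15)*6=90 best=112 → r--
[0,5] min(17,19)*5=85 best=112 → l++
[1,5] min(17,19)*4=68 best=112 → l++
[2,5] min(2,19)*3=6 best=112 → l++
[3,5] min(16,19)*2=32 best=112 → l++
[4,5] min(12,19)*1=12 best=112 → l++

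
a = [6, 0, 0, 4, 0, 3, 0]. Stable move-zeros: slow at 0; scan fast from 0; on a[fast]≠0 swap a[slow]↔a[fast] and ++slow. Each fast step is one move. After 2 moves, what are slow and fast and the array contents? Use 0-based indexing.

slow=1, fast=2, a=[6, 0, 0, 4, 0, 3, 0]

(s=0,f=0) a[fast]=6≠0 swap→a[0]=6 → slow++,fast++
(s=1,f=1) a[fast]=0 → fast++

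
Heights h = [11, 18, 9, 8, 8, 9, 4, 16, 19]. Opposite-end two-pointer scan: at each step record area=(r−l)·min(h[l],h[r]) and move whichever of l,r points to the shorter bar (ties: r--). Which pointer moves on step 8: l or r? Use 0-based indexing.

l

l=0 r=8: min(11,19)*8=88 best=88 *, l++
l=1 r=8: min(18,19)*7=126 best=126 *, l++
l=2 r=8: min(9,19)*6=54 best=126, l++
l=3 r=8: min(8,19)*5=40 best=126, l++
l=4 r=8: min(8,19)*4=32 best=126, l++
l=5 r=8: min(9,19)*3=27 best=126, l++
l=6 r=8: min(4,19)*2=8 best=126, l++
l=7 r=8: min(16,19)*1=16 best=126, l++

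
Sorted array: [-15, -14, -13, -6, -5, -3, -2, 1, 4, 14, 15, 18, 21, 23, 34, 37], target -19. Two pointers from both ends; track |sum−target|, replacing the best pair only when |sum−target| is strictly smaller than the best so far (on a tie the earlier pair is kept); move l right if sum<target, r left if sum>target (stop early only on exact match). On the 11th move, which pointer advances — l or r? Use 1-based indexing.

r

[1,16] -15+37=22 d=41 * → r--
[1,15] -15+34=19 d=38 * → r--
[1,14] -15+23=8 d=27 * → r--
[1,13] -15+21=6 d=25 * → r--
[1,12] -15+18=3 d=22 * → r--
[1,11] -15+15=0 d=19 * → r--
[1,10] -15+14=-1 d=18 * → r--
[1,9] -15+4=-11 d=8 * → r--
[1,8] -15+1=-14 d=5 * → r--
[1,7] -15+-2=-17 d=2 * → r--
[1,6] -15+-3=-18 d=1 * → r--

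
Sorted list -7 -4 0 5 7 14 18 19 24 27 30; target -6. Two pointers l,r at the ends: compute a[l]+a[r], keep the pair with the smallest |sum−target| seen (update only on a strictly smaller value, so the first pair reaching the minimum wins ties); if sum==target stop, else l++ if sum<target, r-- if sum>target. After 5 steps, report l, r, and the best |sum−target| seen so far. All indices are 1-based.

l=1 r=11: -7+30=23 d=29 *, r--
l=1 r=10: -7+27=20 d=26 *, r--
l=1 r=9: -7+24=17 d=23 *, r--
l=1 r=8: -7+19=12 d=18 *, r--
l=1 r=7: -7+18=11 d=17 *, r--

l=1, r=6, best |Δ|=17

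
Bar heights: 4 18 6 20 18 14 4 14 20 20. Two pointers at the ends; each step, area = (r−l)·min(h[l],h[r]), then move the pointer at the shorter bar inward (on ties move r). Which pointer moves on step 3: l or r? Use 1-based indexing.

l

l=1 r=10: min(4,20)*9=36 best=36 *, l++
l=2 r=10: min(18,20)*8=144 best=144 *, l++
l=3 r=10: min(6,20)*7=42 best=144, l++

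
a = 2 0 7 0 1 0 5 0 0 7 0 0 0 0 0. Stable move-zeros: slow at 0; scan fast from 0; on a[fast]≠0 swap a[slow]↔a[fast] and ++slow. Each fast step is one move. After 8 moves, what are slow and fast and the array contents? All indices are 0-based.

(s=0,f=0) a[fast]=2≠0 swap→a[0]=2 → slow++,fast++
(s=1,f=1) a[fast]=0 → fast++
(s=1,f=2) a[fast]=7≠0 swap→a[1]=7 → slow++,fast++
(s=2,f=3) a[fast]=0 → fast++
(s=2,f=4) a[fast]=1≠0 swap→a[2]=1 → slow++,fast++
(s=3,f=5) a[fast]=0 → fast++
(s=3,f=6) a[fast]=5≠0 swap→a[3]=5 → slow++,fast++
(s=4,f=7) a[fast]=0 → fast++

slow=4, fast=8, a=[2, 7, 1, 5, 0, 0, 0, 0, 0, 7, 0, 0, 0, 0, 0]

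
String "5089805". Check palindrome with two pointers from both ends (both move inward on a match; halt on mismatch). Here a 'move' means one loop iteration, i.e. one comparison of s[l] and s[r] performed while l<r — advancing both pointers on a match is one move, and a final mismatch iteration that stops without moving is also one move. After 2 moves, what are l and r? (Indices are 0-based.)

l=2, r=4

[0,6] '5'=='5' → l++,r--
[1,5] '0'=='0' → l++,r--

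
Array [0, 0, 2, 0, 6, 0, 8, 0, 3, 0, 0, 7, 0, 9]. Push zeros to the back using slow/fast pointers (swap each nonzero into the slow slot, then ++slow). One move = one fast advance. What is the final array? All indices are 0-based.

(s=0,f=0) a[fast]=0 → fast++
(s=0,f=1) a[fast]=0 → fast++
(s=0,f=2) a[fast]=2≠0 swap→a[0]=2 → slow++,fast++
(s=1,f=3) a[fast]=0 → fast++
(s=1,f=4) a[fast]=6≠0 swap→a[1]=6 → slow++,fast++
(s=2,f=5) a[fast]=0 → fast++
(s=2,f=6) a[fast]=8≠0 swap→a[2]=8 → slow++,fast++
(s=3,f=7) a[fast]=0 → fast++
(s=3,f=8) a[fast]=3≠0 swap→a[3]=3 → slow++,fast++
(s=4,f=9) a[fast]=0 → fast++
(s=4,f=10) a[fast]=0 → fast++
(s=4,f=11) a[fast]=7≠0 swap→a[4]=7 → slow++,fast++
(s=5,f=12) a[fast]=0 → fast++
(s=5,f=13) a[fast]=9≠0 swap→a[5]=9 → slow++,fast++

[2, 6, 8, 3, 7, 9, 0, 0, 0, 0, 0, 0, 0, 0]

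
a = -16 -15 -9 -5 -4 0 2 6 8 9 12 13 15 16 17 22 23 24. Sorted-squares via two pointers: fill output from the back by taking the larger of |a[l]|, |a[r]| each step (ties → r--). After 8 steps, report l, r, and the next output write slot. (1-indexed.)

l=3, r=12, next write slot=10

l=1 r=18: |-16|<=|24| out[18]=576, r--
l=1 r=17: |-16|<=|23| out[17]=529, r--
l=1 r=16: |-16|<=|22| out[16]=484, r--
l=1 r=15: |-16|<=|17| out[15]=289, r--
l=1 r=14: |-16|<=|16| out[14]=256, r--
l=1 r=13: |-16|>|15| out[13]=256, l++
l=2 r=13: |-15|<=|15| out[12]=225, r--
l=2 r=12: |-15|>|13| out[11]=225, l++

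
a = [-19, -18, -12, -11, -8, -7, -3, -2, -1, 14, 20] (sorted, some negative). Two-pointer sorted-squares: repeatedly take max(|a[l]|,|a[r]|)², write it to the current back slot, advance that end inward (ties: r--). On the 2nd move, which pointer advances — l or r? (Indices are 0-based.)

l

[0,10] |-19|<=|20| out[10]=400 → r--
[0,9] |-19|>|14| out[9]=361 → l++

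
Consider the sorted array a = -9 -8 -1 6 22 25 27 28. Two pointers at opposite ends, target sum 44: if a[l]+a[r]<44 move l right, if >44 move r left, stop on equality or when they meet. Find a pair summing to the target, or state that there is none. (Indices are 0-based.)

l=0 r=7: -9+28=19 <44, l++
l=1 r=7: -8+28=20 <44, l++
l=2 r=7: -1+28=27 <44, l++
l=3 r=7: 6+28=34 <44, l++
l=4 r=7: 22+28=50 >44, r--
l=4 r=6: 22+27=49 >44, r--
l=4 r=5: 22+25=47 >44, r--

no pair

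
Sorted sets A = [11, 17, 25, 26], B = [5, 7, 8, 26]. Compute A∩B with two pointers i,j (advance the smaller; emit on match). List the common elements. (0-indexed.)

intersection = [26]

[i=0,j=0] 11>5 → j++
[i=0,j=1] 11>7 → j++
[i=0,j=2] 11>8 → j++
[i=0,j=3] 11<26 → i++
[i=1,j=3] 17<26 → i++
[i=2,j=3] 25<26 → i++
[i=3,j=3] 26==26 emit → i++,j++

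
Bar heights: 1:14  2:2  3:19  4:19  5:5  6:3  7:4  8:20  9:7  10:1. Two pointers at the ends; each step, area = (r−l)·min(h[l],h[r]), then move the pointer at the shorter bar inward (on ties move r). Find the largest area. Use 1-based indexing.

l=1 r=10: min(14,1)*9=9 best=9 *, r--
l=1 r=9: min(14,7)*8=56 best=56 *, r--
l=1 r=8: min(14,20)*7=98 best=98 *, l++
l=2 r=8: min(2,20)*6=12 best=98, l++
l=3 r=8: min(19,20)*5=95 best=98, l++
l=4 r=8: min(19,20)*4=76 best=98, l++
l=5 r=8: min(5,20)*3=15 best=98, l++
l=6 r=8: min(3,20)*2=6 best=98, l++
l=7 r=8: min(4,20)*1=4 best=98, l++

max area = 98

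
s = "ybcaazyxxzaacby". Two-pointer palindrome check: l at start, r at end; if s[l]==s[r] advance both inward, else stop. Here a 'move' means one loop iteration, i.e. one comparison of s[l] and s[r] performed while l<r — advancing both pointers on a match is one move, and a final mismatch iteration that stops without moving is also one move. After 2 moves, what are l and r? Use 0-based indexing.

l=2, r=12

[0,14] 'y'=='y' → l++,r--
[1,13] 'b'=='b' → l++,r--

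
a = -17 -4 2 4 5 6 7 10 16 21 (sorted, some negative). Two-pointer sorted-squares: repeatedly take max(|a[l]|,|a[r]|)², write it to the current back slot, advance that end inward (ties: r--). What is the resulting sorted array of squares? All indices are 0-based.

[0,9] |-17|<=|21| out[9]=441 → r--
[0,8] |-17|>|16| out[8]=289 → l++
[1,8] |-4|<=|16| out[7]=256 → r--
[1,7] |-4|<=|10| out[6]=100 → r--
[1,6] |-4|<=|7| out[5]=49 → r--
[1,5] |-4|<=|6| out[4]=36 → r--
[1,4] |-4|<=|5| out[3]=25 → r--
[1,3] |-4|<=|4| out[2]=16 → r--
[1,2] |-4|>|2| out[1]=16 → l++
[2,2] |2|<=|2| out[0]=4 → r--

[4, 16, 16, 25, 36, 49, 100, 256, 289, 441]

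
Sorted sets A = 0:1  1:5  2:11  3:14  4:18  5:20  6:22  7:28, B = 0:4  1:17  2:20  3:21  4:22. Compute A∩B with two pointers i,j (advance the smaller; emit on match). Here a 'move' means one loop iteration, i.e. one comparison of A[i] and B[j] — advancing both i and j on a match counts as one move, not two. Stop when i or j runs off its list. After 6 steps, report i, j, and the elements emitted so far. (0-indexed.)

i=4, j=2, emitted=[]

i=0 j=0: 1<4, i++
i=1 j=0: 5>4, j++
i=1 j=1: 5<17, i++
i=2 j=1: 11<17, i++
i=3 j=1: 14<17, i++
i=4 j=1: 18>17, j++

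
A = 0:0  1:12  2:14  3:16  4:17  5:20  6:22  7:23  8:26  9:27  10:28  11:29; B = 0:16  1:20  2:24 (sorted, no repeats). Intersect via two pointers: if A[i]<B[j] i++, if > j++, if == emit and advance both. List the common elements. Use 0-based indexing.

intersection = [16, 20]

[i=0,j=0] 0<16 → i++
[i=1,j=0] 12<16 → i++
[i=2,j=0] 14<16 → i++
[i=3,j=0] 16==16 emit → i++,j++
[i=4,j=1] 17<20 → i++
[i=5,j=1] 20==20 emit → i++,j++
[i=6,j=2] 22<24 → i++
[i=7,j=2] 23<24 → i++
[i=8,j=2] 26>24 → j++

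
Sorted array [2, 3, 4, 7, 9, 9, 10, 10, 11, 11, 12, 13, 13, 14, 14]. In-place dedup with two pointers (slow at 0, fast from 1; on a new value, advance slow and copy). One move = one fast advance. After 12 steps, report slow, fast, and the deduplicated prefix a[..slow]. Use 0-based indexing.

slow=8, fast=13, prefix=[2, 3, 4, 7, 9, 10, 11, 12, 13]

(s=0,f=1) a[fast]=3≠a[slow]=2 write a[1]=3 → slow++,fast++
(s=1,f=2) a[fast]=4≠a[slow]=3 write a[2]=4 → slow++,fast++
(s=2,f=3) a[fast]=7≠a[slow]=4 write a[3]=7 → slow++,fast++
(s=3,f=4) a[fast]=9≠a[slow]=7 write a[4]=9 → slow++,fast++
(s=4,f=5) a[fast]=9=a[slow] dup → fast++
(s=4,f=6) a[fast]=10≠a[slow]=9 write a[5]=10 → slow++,fast++
(s=5,f=7) a[fast]=10=a[slow] dup → fast++
(s=5,f=8) a[fast]=11≠a[slow]=10 write a[6]=11 → slow++,fast++
(s=6,f=9) a[fast]=11=a[slow] dup → fast++
(s=6,f=10) a[fast]=12≠a[slow]=11 write a[7]=12 → slow++,fast++
(s=7,f=11) a[fast]=13≠a[slow]=12 write a[8]=13 → slow++,fast++
(s=8,f=12) a[fast]=13=a[slow] dup → fast++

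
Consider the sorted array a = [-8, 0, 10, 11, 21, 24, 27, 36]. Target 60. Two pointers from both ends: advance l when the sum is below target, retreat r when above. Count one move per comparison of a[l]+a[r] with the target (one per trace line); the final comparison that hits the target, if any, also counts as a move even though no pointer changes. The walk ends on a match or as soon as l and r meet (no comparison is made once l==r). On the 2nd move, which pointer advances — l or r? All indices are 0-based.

l

[0,7] -8+36=28 <60 → l++
[1,7] 0+36=36 <60 → l++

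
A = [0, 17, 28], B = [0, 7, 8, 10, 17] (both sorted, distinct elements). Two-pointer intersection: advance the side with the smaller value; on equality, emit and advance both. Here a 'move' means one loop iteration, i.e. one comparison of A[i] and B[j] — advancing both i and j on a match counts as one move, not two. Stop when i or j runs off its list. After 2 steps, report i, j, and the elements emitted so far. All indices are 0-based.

[i=0,j=0] 0==0 emit → i++,j++
[i=1,j=1] 17>7 → j++

i=1, j=2, emitted=[0]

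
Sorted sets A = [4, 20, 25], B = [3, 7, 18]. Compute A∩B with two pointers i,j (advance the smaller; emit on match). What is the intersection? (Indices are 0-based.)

i=0 j=0: 4>3, j++
i=0 j=1: 4<7, i++
i=1 j=1: 20>7, j++
i=1 j=2: 20>18, j++

intersection = []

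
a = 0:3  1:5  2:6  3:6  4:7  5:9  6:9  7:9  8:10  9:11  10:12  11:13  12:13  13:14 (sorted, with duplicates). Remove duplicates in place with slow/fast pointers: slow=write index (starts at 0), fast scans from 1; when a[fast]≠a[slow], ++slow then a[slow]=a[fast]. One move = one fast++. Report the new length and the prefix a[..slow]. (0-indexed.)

(s=0,f=1) a[fast]=5≠a[slow]=3 write a[1]=5 → slow++,fast++
(s=1,f=2) a[fast]=6≠a[slow]=5 write a[2]=6 → slow++,fast++
(s=2,f=3) a[fast]=6=a[slow] dup → fast++
(s=2,f=4) a[fast]=7≠a[slow]=6 write a[3]=7 → slow++,fast++
(s=3,f=5) a[fast]=9≠a[slow]=7 write a[4]=9 → slow++,fast++
(s=4,f=6) a[fast]=9=a[slow] dup → fast++
(s=4,f=7) a[fast]=9=a[slow] dup → fast++
(s=4,f=8) a[fast]=10≠a[slow]=9 write a[5]=10 → slow++,fast++
(s=5,f=9) a[fast]=11≠a[slow]=10 write a[6]=11 → slow++,fast++
(s=6,f=10) a[fast]=12≠a[slow]=11 write a[7]=12 → slow++,fast++
(s=7,f=11) a[fast]=13≠a[slow]=12 write a[8]=13 → slow++,fast++
(s=8,f=12) a[fast]=13=a[slow] dup → fast++
(s=8,f=13) a[fast]=14≠a[slow]=13 write a[9]=14 → slow++,fast++

length 10; prefix = [3, 5, 6, 7, 9, 10, 11, 12, 13, 14]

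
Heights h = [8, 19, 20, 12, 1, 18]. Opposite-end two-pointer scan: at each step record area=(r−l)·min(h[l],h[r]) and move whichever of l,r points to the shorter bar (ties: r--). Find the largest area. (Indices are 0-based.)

l=0 r=5: min(8,18)*5=40 best=40 *, l++
l=1 r=5: min(19,18)*4=72 best=72 *, r--
l=1 r=4: min(19,1)*3=3 best=72, r--
l=1 r=3: min(19,12)*2=24 best=72, r--
l=1 r=2: min(19,20)*1=19 best=72, l++

max area = 72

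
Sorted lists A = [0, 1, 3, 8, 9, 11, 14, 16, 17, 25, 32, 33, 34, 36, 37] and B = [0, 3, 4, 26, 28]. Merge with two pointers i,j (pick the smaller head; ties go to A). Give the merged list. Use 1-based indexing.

[0, 0, 1, 3, 3, 4, 8, 9, 11, 14, 16, 17, 25, 26, 28, 32, 33, 34, 36, 37]

[i=1,j=1] A[i]=0<=B[j]=0 take 0 → i++
[i=2,j=1] A[i]=1>B[j]=0 take 0 → j++
[i=2,j=2] A[i]=1<=B[j]=3 take 1 → i++
[i=3,j=2] A[i]=3<=B[j]=3 take 3 → i++
[i=4,j=2] A[i]=8>B[j]=3 take 3 → j++
[i=4,j=3] A[i]=8>B[j]=4 take 4 → j++
[i=4,j=4] A[i]=8<=B[j]=26 take 8 → i++
[i=5,j=4] A[i]=9<=B[j]=26 take 9 → i++
[i=6,j=4] A[i]=11<=B[j]=26 take 11 → i++
[i=7,j=4] A[i]=14<=B[j]=26 take 14 → i++
[i=8,j=4] A[i]=16<=B[j]=26 take 16 → i++
[i=9,j=4] A[i]=17<=B[j]=26 take 17 → i++
[i=10,j=4] A[i]=25<=B[j]=26 take 25 → i++
[i=11,j=4] A[i]=32>B[j]=26 take 26 → j++
[i=11,j=5] A[i]=32>B[j]=28 take 28 → j++
[i=11,j=6] B done, take A[i]=32 → i++
[i=12,j=6] B done, take A[i]=33 → i++
[i=13,j=6] B done, take A[i]=34 → i++
[i=14,j=6] B done, take A[i]=36 → i++
[i=15,j=6] B done, take A[i]=37 → i++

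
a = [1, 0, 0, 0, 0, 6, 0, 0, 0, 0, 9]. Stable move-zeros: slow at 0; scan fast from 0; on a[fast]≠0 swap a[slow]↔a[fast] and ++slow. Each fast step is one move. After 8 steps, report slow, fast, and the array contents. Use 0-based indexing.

slow=0 fast=0: a[fast]=1≠0 swap→a[0]=1, slow++,fast++
slow=1 fast=1: a[fast]=0, fast++
slow=1 fast=2: a[fast]=0, fast++
slow=1 fast=3: a[fast]=0, fast++
slow=1 fast=4: a[fast]=0, fast++
slow=1 fast=5: a[fast]=6≠0 swap→a[1]=6, slow++,fast++
slow=2 fast=6: a[fast]=0, fast++
slow=2 fast=7: a[fast]=0, fast++

slow=2, fast=8, a=[1, 6, 0, 0, 0, 0, 0, 0, 0, 0, 9]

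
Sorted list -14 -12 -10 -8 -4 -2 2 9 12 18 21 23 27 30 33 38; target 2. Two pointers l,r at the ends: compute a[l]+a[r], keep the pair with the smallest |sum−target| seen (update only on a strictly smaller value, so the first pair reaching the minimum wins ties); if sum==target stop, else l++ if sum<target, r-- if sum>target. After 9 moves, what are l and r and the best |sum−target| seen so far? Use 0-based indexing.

l=2, r=8, best |Δ|=2

l=0 r=15: -14+38=24 d=22 *, r--
l=0 r=14: -14+33=19 d=17 *, r--
l=0 r=13: -14+30=16 d=14 *, r--
l=0 r=12: -14+27=13 d=11 *, r--
l=0 r=11: -14+23=9 d=7 *, r--
l=0 r=10: -14+21=7 d=5 *, r--
l=0 r=9: -14+18=4 d=2 *, r--
l=0 r=8: -14+12=-2 d=4, l++
l=1 r=8: -12+12=0 d=2, l++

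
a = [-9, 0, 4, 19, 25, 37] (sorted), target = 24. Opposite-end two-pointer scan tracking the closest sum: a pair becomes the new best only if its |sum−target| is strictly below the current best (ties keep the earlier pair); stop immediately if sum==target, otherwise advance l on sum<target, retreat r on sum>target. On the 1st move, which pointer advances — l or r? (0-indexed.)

[0,5] -9+37=28 d=4 * → r--

r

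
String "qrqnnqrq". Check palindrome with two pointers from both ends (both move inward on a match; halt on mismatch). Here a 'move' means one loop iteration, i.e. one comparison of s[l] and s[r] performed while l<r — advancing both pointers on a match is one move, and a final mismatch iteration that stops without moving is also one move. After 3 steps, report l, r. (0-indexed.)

[0,7] 'q'=='q' → l++,r--
[1,6] 'r'=='r' → l++,r--
[2,5] 'q'=='q' → l++,r--

l=3, r=4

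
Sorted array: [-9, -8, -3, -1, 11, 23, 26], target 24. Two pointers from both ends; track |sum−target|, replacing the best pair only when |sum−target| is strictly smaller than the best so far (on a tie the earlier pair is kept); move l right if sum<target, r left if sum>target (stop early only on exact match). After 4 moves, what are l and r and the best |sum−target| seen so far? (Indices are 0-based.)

l=0 r=6: -9+26=17 d=7 *, l++
l=1 r=6: -8+26=18 d=6 *, l++
l=2 r=6: -3+26=23 d=1 *, l++
l=3 r=6: -1+26=25 d=1, r--

l=3, r=5, best |Δ|=1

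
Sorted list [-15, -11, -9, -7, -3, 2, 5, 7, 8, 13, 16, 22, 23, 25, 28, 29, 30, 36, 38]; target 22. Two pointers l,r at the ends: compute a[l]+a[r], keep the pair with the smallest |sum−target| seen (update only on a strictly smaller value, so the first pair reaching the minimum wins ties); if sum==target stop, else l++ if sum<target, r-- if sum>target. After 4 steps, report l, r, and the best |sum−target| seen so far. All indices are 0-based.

l=2, r=16, best |Δ|=1

l=0 r=18: -15+38=23 d=1 *, r--
l=0 r=17: -15+36=21 d=1, l++
l=1 r=17: -11+36=25 d=3, r--
l=1 r=16: -11+30=19 d=3, l++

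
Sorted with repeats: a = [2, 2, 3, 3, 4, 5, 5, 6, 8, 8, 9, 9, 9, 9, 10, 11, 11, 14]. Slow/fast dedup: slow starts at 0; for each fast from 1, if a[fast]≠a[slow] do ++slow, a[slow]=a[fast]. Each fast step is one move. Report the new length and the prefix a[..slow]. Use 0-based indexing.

(s=0,f=1) a[fast]=2=a[slow] dup → fast++
(s=0,f=2) a[fast]=3≠a[slow]=2 write a[1]=3 → slow++,fast++
(s=1,f=3) a[fast]=3=a[slow] dup → fast++
(s=1,f=4) a[fast]=4≠a[slow]=3 write a[2]=4 → slow++,fast++
(s=2,f=5) a[fast]=5≠a[slow]=4 write a[3]=5 → slow++,fast++
(s=3,f=6) a[fast]=5=a[slow] dup → fast++
(s=3,f=7) a[fast]=6≠a[slow]=5 write a[4]=6 → slow++,fast++
(s=4,f=8) a[fast]=8≠a[slow]=6 write a[5]=8 → slow++,fast++
(s=5,f=9) a[fast]=8=a[slow] dup → fast++
(s=5,f=10) a[fast]=9≠a[slow]=8 write a[6]=9 → slow++,fast++
(s=6,f=11) a[fast]=9=a[slow] dup → fast++
(s=6,f=12) a[fast]=9=a[slow] dup → fast++
(s=6,f=13) a[fast]=9=a[slow] dup → fast++
(s=6,f=14) a[fast]=10≠a[slow]=9 write a[7]=10 → slow++,fast++
(s=7,f=15) a[fast]=11≠a[slow]=10 write a[8]=11 → slow++,fast++
(s=8,f=16) a[fast]=11=a[slow] dup → fast++
(s=8,f=17) a[fast]=14≠a[slow]=11 write a[9]=14 → slow++,fast++

length 10; prefix = [2, 3, 4, 5, 6, 8, 9, 10, 11, 14]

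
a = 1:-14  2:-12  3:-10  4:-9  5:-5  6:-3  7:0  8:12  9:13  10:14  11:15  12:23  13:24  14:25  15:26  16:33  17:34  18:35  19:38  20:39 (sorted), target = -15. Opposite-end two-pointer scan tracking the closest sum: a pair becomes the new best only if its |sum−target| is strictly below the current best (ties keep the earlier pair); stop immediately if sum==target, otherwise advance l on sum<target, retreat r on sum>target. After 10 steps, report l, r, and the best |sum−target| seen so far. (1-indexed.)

l=1 r=20: -14+39=25 d=40 *, r--
l=1 r=19: -14+38=24 d=39 *, r--
l=1 r=18: -14+35=21 d=36 *, r--
l=1 r=17: -14+34=20 d=35 *, r--
l=1 r=16: -14+33=19 d=34 *, r--
l=1 r=15: -14+26=12 d=27 *, r--
l=1 r=14: -14+25=11 d=26 *, r--
l=1 r=13: -14+24=10 d=25 *, r--
l=1 r=12: -14+23=9 d=24 *, r--
l=1 r=11: -14+15=1 d=16 *, r--

l=1, r=10, best |Δ|=16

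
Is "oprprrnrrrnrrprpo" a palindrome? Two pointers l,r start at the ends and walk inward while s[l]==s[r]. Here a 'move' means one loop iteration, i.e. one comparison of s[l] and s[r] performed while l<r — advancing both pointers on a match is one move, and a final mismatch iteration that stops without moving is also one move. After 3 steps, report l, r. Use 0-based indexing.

l=0 r=16: 'o'=='o', l++,r--
l=1 r=15: 'p'=='p', l++,r--
l=2 r=14: 'r'=='r', l++,r--

l=3, r=13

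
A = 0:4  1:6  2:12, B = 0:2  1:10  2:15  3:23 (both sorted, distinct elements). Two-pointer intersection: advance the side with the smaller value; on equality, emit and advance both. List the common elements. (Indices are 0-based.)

intersection = []

i=0 j=0: 4>2, j++
i=0 j=1: 4<10, i++
i=1 j=1: 6<10, i++
i=2 j=1: 12>10, j++
i=2 j=2: 12<15, i++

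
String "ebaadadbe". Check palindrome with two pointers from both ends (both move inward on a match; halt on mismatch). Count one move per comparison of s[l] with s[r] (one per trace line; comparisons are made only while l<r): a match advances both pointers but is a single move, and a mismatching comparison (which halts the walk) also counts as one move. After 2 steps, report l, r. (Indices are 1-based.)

[1,9] 'e'=='e' → l++,r--
[2,8] 'b'=='b' → l++,r--

l=3, r=7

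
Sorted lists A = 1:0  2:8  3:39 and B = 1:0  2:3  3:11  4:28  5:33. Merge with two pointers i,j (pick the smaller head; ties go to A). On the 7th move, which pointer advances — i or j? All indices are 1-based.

j

i=1 j=1: A[i]=0<=B[j]=0 take 0, i++
i=2 j=1: A[i]=8>B[j]=0 take 0, j++
i=2 j=2: A[i]=8>B[j]=3 take 3, j++
i=2 j=3: A[i]=8<=B[j]=11 take 8, i++
i=3 j=3: A[i]=39>B[j]=11 take 11, j++
i=3 j=4: A[i]=39>B[j]=28 take 28, j++
i=3 j=5: A[i]=39>B[j]=33 take 33, j++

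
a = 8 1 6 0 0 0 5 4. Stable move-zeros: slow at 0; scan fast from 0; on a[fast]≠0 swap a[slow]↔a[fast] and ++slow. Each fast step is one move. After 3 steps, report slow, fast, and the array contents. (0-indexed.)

(s=0,f=0) a[fast]=8≠0 swap→a[0]=8 → slow++,fast++
(s=1,f=1) a[fast]=1≠0 swap→a[1]=1 → slow++,fast++
(s=2,f=2) a[fast]=6≠0 swap→a[2]=6 → slow++,fast++

slow=3, fast=3, a=[8, 1, 6, 0, 0, 0, 5, 4]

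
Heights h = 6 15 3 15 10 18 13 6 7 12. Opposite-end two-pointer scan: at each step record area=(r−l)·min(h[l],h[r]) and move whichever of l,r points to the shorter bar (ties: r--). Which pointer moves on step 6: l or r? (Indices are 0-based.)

l

[0,9] min(6,12)*9=54 best=54 * → l++
[1,9] min(15,12)*8=96 best=96 * → r--
[1,8] min(15,7)*7=49 best=96 → r--
[1,7] min(15,6)*6=36 best=96 → r--
[1,6] min(15,13)*5=65 best=96 → r--
[1,5] min(15,18)*4=60 best=96 → l++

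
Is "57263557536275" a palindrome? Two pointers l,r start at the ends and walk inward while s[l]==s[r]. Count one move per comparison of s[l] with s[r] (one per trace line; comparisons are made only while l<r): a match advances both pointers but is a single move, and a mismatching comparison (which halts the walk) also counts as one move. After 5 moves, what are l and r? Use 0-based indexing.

l=5, r=8

[0,13] '5'=='5' → l++,r--
[1,12] '7'=='7' → l++,r--
[2,11] '2'=='2' → l++,r--
[3,10] '6'=='6' → l++,r--
[4,9] '3'=='3' → l++,r--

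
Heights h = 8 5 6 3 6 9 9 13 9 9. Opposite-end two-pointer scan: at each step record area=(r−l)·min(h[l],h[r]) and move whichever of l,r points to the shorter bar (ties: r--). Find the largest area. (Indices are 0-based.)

l=0 r=9: min(8,9)*9=72 best=72 *, l++
l=1 r=9: min(5,9)*8=40 best=72, l++
l=2 r=9: min(6,9)*7=42 best=72, l++
l=3 r=9: min(3,9)*6=18 best=72, l++
l=4 r=9: min(6,9)*5=30 best=72, l++
l=5 r=9: min(9,9)*4=36 best=72, r--
l=5 r=8: min(9,9)*3=27 best=72, r--
l=5 r=7: min(9,13)*2=18 best=72, l++
l=6 r=7: min(9,13)*1=9 best=72, l++

max area = 72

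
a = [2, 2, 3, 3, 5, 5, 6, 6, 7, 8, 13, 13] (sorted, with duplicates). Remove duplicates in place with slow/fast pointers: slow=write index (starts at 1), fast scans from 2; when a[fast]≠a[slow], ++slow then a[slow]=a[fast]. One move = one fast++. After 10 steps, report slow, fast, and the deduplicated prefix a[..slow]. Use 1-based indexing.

slow=7, fast=12, prefix=[2, 3, 5, 6, 7, 8, 13]

slow=1 fast=2: a[fast]=2=a[slow] dup, fast++
slow=1 fast=3: a[fast]=3≠a[slow]=2 write a[2]=3, slow++,fast++
slow=2 fast=4: a[fast]=3=a[slow] dup, fast++
slow=2 fast=5: a[fast]=5≠a[slow]=3 write a[3]=5, slow++,fast++
slow=3 fast=6: a[fast]=5=a[slow] dup, fast++
slow=3 fast=7: a[fast]=6≠a[slow]=5 write a[4]=6, slow++,fast++
slow=4 fast=8: a[fast]=6=a[slow] dup, fast++
slow=4 fast=9: a[fast]=7≠a[slow]=6 write a[5]=7, slow++,fast++
slow=5 fast=10: a[fast]=8≠a[slow]=7 write a[6]=8, slow++,fast++
slow=6 fast=11: a[fast]=13≠a[slow]=8 write a[7]=13, slow++,fast++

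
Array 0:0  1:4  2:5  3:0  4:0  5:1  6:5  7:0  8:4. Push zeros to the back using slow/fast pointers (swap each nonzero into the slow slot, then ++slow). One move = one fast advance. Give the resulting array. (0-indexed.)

(s=0,f=0) a[fast]=0 → fast++
(s=0,f=1) a[fast]=4≠0 swap→a[0]=4 → slow++,fast++
(s=1,f=2) a[fast]=5≠0 swap→a[1]=5 → slow++,fast++
(s=2,f=3) a[fast]=0 → fast++
(s=2,f=4) a[fast]=0 → fast++
(s=2,f=5) a[fast]=1≠0 swap→a[2]=1 → slow++,fast++
(s=3,f=6) a[fast]=5≠0 swap→a[3]=5 → slow++,fast++
(s=4,f=7) a[fast]=0 → fast++
(s=4,f=8) a[fast]=4≠0 swap→a[4]=4 → slow++,fast++

[4, 5, 1, 5, 4, 0, 0, 0, 0]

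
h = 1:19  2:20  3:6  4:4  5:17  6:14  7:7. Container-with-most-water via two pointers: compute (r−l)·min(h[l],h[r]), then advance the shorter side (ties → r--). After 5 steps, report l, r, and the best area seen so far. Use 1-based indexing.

[1,7] min(19,7)*6=42 best=42 * → r--
[1,6] min(19,14)*5=70 best=70 * → r--
[1,5] min(19,17)*4=68 best=70 → r--
[1,4] min(19,4)*3=12 best=70 → r--
[1,3] min(19,6)*2=12 best=70 → r--

l=1, r=2, best area=70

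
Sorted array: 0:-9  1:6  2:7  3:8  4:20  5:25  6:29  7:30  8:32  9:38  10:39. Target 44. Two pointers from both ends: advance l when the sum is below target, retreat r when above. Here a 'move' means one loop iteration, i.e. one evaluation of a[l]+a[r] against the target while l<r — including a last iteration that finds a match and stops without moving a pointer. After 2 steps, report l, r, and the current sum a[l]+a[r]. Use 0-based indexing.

l=1, r=9, sum=44

l=0 r=10: -9+39=30 <44, l++
l=1 r=10: 6+39=45 >44, r--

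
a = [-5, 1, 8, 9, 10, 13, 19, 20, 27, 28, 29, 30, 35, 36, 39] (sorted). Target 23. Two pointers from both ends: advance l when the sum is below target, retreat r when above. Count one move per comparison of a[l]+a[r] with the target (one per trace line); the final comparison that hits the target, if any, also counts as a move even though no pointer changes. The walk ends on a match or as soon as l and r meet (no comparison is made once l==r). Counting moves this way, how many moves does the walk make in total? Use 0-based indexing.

l=0 r=14: -5+39=34 >23, r--
l=0 r=13: -5+36=31 >23, r--
l=0 r=12: -5+35=30 >23, r--
l=0 r=11: -5+30=25 >23, r--
l=0 r=10: -5+29=24 >23, r--
l=0 r=9: -5+28=23, found

6 moves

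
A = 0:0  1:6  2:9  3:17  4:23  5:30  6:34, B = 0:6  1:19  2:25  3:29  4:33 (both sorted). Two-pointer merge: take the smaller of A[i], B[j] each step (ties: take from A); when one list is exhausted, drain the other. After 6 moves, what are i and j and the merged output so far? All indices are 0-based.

[i=0,j=0] A[i]=0<=B[j]=6 take 0 → i++
[i=1,j=0] A[i]=6<=B[j]=6 take 6 → i++
[i=2,j=0] A[i]=9>B[j]=6 take 6 → j++
[i=2,j=1] A[i]=9<=B[j]=19 take 9 → i++
[i=3,j=1] A[i]=17<=B[j]=19 take 17 → i++
[i=4,j=1] A[i]=23>B[j]=19 take 19 → j++

i=4, j=2, merged so far=[0, 6, 6, 9, 17, 19]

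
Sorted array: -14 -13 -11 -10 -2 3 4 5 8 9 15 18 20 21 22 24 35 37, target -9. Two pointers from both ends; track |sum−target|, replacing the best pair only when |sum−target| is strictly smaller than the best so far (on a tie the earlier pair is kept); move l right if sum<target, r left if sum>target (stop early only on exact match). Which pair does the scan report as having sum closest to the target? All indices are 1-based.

l=1 r=18: -14+37=23 d=32 *, r--
l=1 r=17: -14+35=21 d=30 *, r--
l=1 r=16: -14+24=10 d=19 *, r--
l=1 r=15: -14+22=8 d=17 *, r--
l=1 r=14: -14+21=7 d=16 *, r--
l=1 r=13: -14+20=6 d=15 *, r--
l=1 r=12: -14+18=4 d=13 *, r--
l=1 r=11: -14+15=1 d=10 *, r--
l=1 r=10: -14+9=-5 d=4 *, r--
l=1 r=9: -14+8=-6 d=3 *, r--
l=1 r=8: -14+5=-9 d=0 *, stop

pair (-14, 5) with sum -9 (|Δ|=0)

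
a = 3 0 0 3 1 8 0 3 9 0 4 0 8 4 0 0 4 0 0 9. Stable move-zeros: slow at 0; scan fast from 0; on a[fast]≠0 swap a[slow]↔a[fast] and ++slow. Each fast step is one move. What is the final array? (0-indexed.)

[3, 3, 1, 8, 3, 9, 4, 8, 4, 4, 9, 0, 0, 0, 0, 0, 0, 0, 0, 0]

(s=0,f=0) a[fast]=3≠0 swap→a[0]=3 → slow++,fast++
(s=1,f=1) a[fast]=0 → fast++
(s=1,f=2) a[fast]=0 → fast++
(s=1,f=3) a[fast]=3≠0 swap→a[1]=3 → slow++,fast++
(s=2,f=4) a[fast]=1≠0 swap→a[2]=1 → slow++,fast++
(s=3,f=5) a[fast]=8≠0 swap→a[3]=8 → slow++,fast++
(s=4,f=6) a[fast]=0 → fast++
(s=4,f=7) a[fast]=3≠0 swap→a[4]=3 → slow++,fast++
(s=5,f=8) a[fast]=9≠0 swap→a[5]=9 → slow++,fast++
(s=6,f=9) a[fast]=0 → fast++
(s=6,f=10) a[fast]=4≠0 swap→a[6]=4 → slow++,fast++
(s=7,f=11) a[fast]=0 → fast++
(s=7,f=12) a[fast]=8≠0 swap→a[7]=8 → slow++,fast++
(s=8,f=13) a[fast]=4≠0 swap→a[8]=4 → slow++,fast++
(s=9,f=14) a[fast]=0 → fast++
(s=9,f=15) a[fast]=0 → fast++
(s=9,f=16) a[fast]=4≠0 swap→a[9]=4 → slow++,fast++
(s=10,f=17) a[fast]=0 → fast++
(s=10,f=18) a[fast]=0 → fast++
(s=10,f=19) a[fast]=9≠0 swap→a[10]=9 → slow++,fast++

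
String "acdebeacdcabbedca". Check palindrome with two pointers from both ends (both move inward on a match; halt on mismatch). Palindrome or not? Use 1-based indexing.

not a palindrome (mismatch at 6,12)

l=1 r=17: 'a'=='a', l++,r--
l=2 r=16: 'c'=='c', l++,r--
l=3 r=15: 'd'=='d', l++,r--
l=4 r=14: 'e'=='e', l++,r--
l=5 r=13: 'b'=='b', l++,r--
l=6 r=12: 'e'!='b', stop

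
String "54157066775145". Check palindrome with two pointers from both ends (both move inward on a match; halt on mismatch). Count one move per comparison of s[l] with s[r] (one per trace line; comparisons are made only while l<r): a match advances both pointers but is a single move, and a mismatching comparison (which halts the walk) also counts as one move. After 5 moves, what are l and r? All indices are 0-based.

l=5, r=8

l=0 r=13: '5'=='5', l++,r--
l=1 r=12: '4'=='4', l++,r--
l=2 r=11: '1'=='1', l++,r--
l=3 r=10: '5'=='5', l++,r--
l=4 r=9: '7'=='7', l++,r--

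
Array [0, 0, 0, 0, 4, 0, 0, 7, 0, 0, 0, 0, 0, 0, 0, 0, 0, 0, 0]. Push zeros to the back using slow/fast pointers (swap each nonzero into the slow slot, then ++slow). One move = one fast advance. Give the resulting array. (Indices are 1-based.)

[4, 7, 0, 0, 0, 0, 0, 0, 0, 0, 0, 0, 0, 0, 0, 0, 0, 0, 0]

slow=1 fast=1: a[fast]=0, fast++
slow=1 fast=2: a[fast]=0, fast++
slow=1 fast=3: a[fast]=0, fast++
slow=1 fast=4: a[fast]=0, fast++
slow=1 fast=5: a[fast]=4≠0 swap→a[1]=4, slow++,fast++
slow=2 fast=6: a[fast]=0, fast++
slow=2 fast=7: a[fast]=0, fast++
slow=2 fast=8: a[fast]=7≠0 swap→a[2]=7, slow++,fast++
slow=3 fast=9: a[fast]=0, fast++
slow=3 fast=10: a[fast]=0, fast++
slow=3 fast=11: a[fast]=0, fast++
slow=3 fast=12: a[fast]=0, fast++
slow=3 fast=13: a[fast]=0, fast++
slow=3 fast=14: a[fast]=0, fast++
slow=3 fast=15: a[fast]=0, fast++
slow=3 fast=16: a[fast]=0, fast++
slow=3 fast=17: a[fast]=0, fast++
slow=3 fast=18: a[fast]=0, fast++
slow=3 fast=19: a[fast]=0, fast++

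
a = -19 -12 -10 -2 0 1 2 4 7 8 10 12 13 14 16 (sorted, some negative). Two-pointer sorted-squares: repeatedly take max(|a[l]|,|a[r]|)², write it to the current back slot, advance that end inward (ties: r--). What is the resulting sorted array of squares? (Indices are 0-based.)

[0, 1, 4, 4, 16, 49, 64, 100, 100, 144, 144, 169, 196, 256, 361]

[0,14] |-19|>|16| out[14]=361 → l++
[1,14] |-12|<=|16| out[13]=256 → r--
[1,13] |-12|<=|14| out[12]=196 → r--
[1,12] |-12|<=|13| out[11]=169 → r--
[1,11] |-12|<=|12| out[10]=144 → r--
[1,10] |-12|>|10| out[9]=144 → l++
[2,10] |-10|<=|10| out[8]=100 → r--
[2,9] |-10|>|8| out[7]=100 → l++
[3,9] |-2|<=|8| out[6]=64 → r--
[3,8] |-2|<=|7| out[5]=49 → r--
[3,7] |-2|<=|4| out[4]=16 → r--
[3,6] |-2|<=|2| out[3]=4 → r--
[3,5] |-2|>|1| out[2]=4 → l++
[4,5] |0|<=|1| out[1]=1 → r--
[4,4] |0|<=|0| out[0]=0 → r--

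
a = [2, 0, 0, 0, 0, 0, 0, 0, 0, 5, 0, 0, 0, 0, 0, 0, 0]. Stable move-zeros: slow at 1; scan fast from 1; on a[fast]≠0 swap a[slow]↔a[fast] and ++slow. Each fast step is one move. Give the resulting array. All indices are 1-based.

[2, 5, 0, 0, 0, 0, 0, 0, 0, 0, 0, 0, 0, 0, 0, 0, 0]

slow=1 fast=1: a[fast]=2≠0 swap→a[1]=2, slow++,fast++
slow=2 fast=2: a[fast]=0, fast++
slow=2 fast=3: a[fast]=0, fast++
slow=2 fast=4: a[fast]=0, fast++
slow=2 fast=5: a[fast]=0, fast++
slow=2 fast=6: a[fast]=0, fast++
slow=2 fast=7: a[fast]=0, fast++
slow=2 fast=8: a[fast]=0, fast++
slow=2 fast=9: a[fast]=0, fast++
slow=2 fast=10: a[fast]=5≠0 swap→a[2]=5, slow++,fast++
slow=3 fast=11: a[fast]=0, fast++
slow=3 fast=12: a[fast]=0, fast++
slow=3 fast=13: a[fast]=0, fast++
slow=3 fast=14: a[fast]=0, fast++
slow=3 fast=15: a[fast]=0, fast++
slow=3 fast=16: a[fast]=0, fast++
slow=3 fast=17: a[fast]=0, fast++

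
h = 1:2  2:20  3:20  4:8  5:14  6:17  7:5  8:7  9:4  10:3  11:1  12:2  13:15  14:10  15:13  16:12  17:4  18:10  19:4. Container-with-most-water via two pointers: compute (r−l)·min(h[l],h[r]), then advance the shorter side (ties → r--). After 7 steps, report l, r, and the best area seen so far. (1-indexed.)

l=1 r=19: min(2,4)*18=36 best=36 *, l++
l=2 r=19: min(20,4)*17=68 best=68 *, r--
l=2 r=18: min(20,10)*16=160 best=160 *, r--
l=2 r=17: min(20,4)*15=60 best=160, r--
l=2 r=16: min(20,12)*14=168 best=168 *, r--
l=2 r=15: min(20,13)*13=169 best=169 *, r--
l=2 r=14: min(20,10)*12=120 best=169, r--

l=2, r=13, best area=169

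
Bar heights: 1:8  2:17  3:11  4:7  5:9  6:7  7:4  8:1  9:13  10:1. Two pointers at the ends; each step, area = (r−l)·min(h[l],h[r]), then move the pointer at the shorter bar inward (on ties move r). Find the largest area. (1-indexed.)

max area = 91

l=1 r=10: min(8,1)*9=9 best=9 *, r--
l=1 r=9: min(8,13)*8=64 best=64 *, l++
l=2 r=9: min(17,13)*7=91 best=91 *, r--
l=2 r=8: min(17,1)*6=6 best=91, r--
l=2 r=7: min(17,4)*5=20 best=91, r--
l=2 r=6: min(17,7)*4=28 best=91, r--
l=2 r=5: min(17,9)*3=27 best=91, r--
l=2 r=4: min(17,7)*2=14 best=91, r--
l=2 r=3: min(17,11)*1=11 best=91, r--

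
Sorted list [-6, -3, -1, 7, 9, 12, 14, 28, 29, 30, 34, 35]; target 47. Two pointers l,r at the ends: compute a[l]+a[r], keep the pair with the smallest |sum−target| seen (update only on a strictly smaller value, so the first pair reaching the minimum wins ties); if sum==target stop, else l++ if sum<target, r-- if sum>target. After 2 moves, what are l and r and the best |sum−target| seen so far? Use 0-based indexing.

[0,11] -6+35=29 d=18 * → l++
[1,11] -3+35=32 d=15 * → l++

l=2, r=11, best |Δ|=15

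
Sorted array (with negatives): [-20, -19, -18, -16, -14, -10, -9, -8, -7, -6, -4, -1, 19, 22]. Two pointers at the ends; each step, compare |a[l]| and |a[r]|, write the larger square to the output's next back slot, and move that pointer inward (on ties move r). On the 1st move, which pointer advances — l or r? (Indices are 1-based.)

l=1 r=14: |-20|<=|22| out[14]=484, r--

r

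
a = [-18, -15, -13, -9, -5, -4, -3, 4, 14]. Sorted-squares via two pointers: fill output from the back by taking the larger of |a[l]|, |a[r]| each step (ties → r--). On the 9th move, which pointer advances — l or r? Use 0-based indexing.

r

[0,8] |-18|>|14| out[8]=324 → l++
[1,8] |-15|>|14| out[7]=225 → l++
[2,8] |-13|<=|14| out[6]=196 → r--
[2,7] |-13|>|4| out[5]=169 → l++
[3,7] |-9|>|4| out[4]=81 → l++
[4,7] |-5|>|4| out[3]=25 → l++
[5,7] |-4|<=|4| out[2]=16 → r--
[5,6] |-4|>|-3| out[1]=16 → l++
[6,6] |-3|<=|-3| out[0]=9 → r--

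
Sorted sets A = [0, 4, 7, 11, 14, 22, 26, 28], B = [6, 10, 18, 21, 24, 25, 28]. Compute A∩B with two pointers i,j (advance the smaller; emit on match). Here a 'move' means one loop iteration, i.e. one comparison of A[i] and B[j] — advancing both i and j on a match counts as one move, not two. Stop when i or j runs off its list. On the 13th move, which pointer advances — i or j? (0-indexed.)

i=0 j=0: 0<6, i++
i=1 j=0: 4<6, i++
i=2 j=0: 7>6, j++
i=2 j=1: 7<10, i++
i=3 j=1: 11>10, j++
i=3 j=2: 11<18, i++
i=4 j=2: 14<18, i++
i=5 j=2: 22>18, j++
i=5 j=3: 22>21, j++
i=5 j=4: 22<24, i++
i=6 j=4: 26>24, j++
i=6 j=5: 26>25, j++
i=6 j=6: 26<28, i++

i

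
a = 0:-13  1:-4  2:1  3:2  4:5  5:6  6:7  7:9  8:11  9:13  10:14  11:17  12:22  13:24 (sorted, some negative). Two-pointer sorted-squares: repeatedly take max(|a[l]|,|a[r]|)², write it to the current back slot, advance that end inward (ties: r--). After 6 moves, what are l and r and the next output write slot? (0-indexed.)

l=1, r=8, next write slot=7

l=0 r=13: |-13|<=|24| out[13]=576, r--
l=0 r=12: |-13|<=|22| out[12]=484, r--
l=0 r=11: |-13|<=|17| out[11]=289, r--
l=0 r=10: |-13|<=|14| out[10]=196, r--
l=0 r=9: |-13|<=|13| out[9]=169, r--
l=0 r=8: |-13|>|11| out[8]=169, l++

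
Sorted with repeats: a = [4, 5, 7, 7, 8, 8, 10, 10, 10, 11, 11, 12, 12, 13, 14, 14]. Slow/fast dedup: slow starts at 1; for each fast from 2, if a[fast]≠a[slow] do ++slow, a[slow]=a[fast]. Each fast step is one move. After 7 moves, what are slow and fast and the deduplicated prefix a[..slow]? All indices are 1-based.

slow=5, fast=9, prefix=[4, 5, 7, 8, 10]

slow=1 fast=2: a[fast]=5≠a[slow]=4 write a[2]=5, slow++,fast++
slow=2 fast=3: a[fast]=7≠a[slow]=5 write a[3]=7, slow++,fast++
slow=3 fast=4: a[fast]=7=a[slow] dup, fast++
slow=3 fast=5: a[fast]=8≠a[slow]=7 write a[4]=8, slow++,fast++
slow=4 fast=6: a[fast]=8=a[slow] dup, fast++
slow=4 fast=7: a[fast]=10≠a[slow]=8 write a[5]=10, slow++,fast++
slow=5 fast=8: a[fast]=10=a[slow] dup, fast++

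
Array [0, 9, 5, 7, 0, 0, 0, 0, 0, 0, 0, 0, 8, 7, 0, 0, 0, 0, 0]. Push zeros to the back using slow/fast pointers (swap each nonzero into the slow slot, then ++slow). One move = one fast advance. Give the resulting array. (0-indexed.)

(s=0,f=0) a[fast]=0 → fast++
(s=0,f=1) a[fast]=9≠0 swap→a[0]=9 → slow++,fast++
(s=1,f=2) a[fast]=5≠0 swap→a[1]=5 → slow++,fast++
(s=2,f=3) a[fast]=7≠0 swap→a[2]=7 → slow++,fast++
(s=3,f=4) a[fast]=0 → fast++
(s=3,f=5) a[fast]=0 → fast++
(s=3,f=6) a[fast]=0 → fast++
(s=3,f=7) a[fast]=0 → fast++
(s=3,f=8) a[fast]=0 → fast++
(s=3,f=9) a[fast]=0 → fast++
(s=3,f=10) a[fast]=0 → fast++
(s=3,f=11) a[fast]=0 → fast++
(s=3,f=12) a[fast]=8≠0 swap→a[3]=8 → slow++,fast++
(s=4,f=13) a[fast]=7≠0 swap→a[4]=7 → slow++,fast++
(s=5,f=14) a[fast]=0 → fast++
(s=5,f=15) a[fast]=0 → fast++
(s=5,f=16) a[fast]=0 → fast++
(s=5,f=17) a[fast]=0 → fast++
(s=5,f=18) a[fast]=0 → fast++

[9, 5, 7, 8, 7, 0, 0, 0, 0, 0, 0, 0, 0, 0, 0, 0, 0, 0, 0]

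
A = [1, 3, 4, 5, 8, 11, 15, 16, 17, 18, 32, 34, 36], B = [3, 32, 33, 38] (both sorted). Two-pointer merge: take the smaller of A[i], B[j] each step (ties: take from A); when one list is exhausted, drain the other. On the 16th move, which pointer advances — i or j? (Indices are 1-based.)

i

[i=1,j=1] A[i]=1<=B[j]=3 take 1 → i++
[i=2,j=1] A[i]=3<=B[j]=3 take 3 → i++
[i=3,j=1] A[i]=4>B[j]=3 take 3 → j++
[i=3,j=2] A[i]=4<=B[j]=32 take 4 → i++
[i=4,j=2] A[i]=5<=B[j]=32 take 5 → i++
[i=5,j=2] A[i]=8<=B[j]=32 take 8 → i++
[i=6,j=2] A[i]=11<=B[j]=32 take 11 → i++
[i=7,j=2] A[i]=15<=B[j]=32 take 15 → i++
[i=8,j=2] A[i]=16<=B[j]=32 take 16 → i++
[i=9,j=2] A[i]=17<=B[j]=32 take 17 → i++
[i=10,j=2] A[i]=18<=B[j]=32 take 18 → i++
[i=11,j=2] A[i]=32<=B[j]=32 take 32 → i++
[i=12,j=2] A[i]=34>B[j]=32 take 32 → j++
[i=12,j=3] A[i]=34>B[j]=33 take 33 → j++
[i=12,j=4] A[i]=34<=B[j]=38 take 34 → i++
[i=13,j=4] A[i]=36<=B[j]=38 take 36 → i++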